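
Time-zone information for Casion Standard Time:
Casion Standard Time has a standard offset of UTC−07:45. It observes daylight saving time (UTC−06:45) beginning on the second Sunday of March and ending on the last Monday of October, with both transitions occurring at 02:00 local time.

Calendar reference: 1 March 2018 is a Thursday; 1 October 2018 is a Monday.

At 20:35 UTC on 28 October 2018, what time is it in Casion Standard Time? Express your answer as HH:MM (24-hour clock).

13:50

1 March 2018 is a Thursday, so the first Sunday is March 4 and the second is March 11.
1 October 2018 is a Monday, so Mondays fall on 1, 8, 15, 22, 29; the last is October 29.
At the standard offset (UTC−07:45), 20:35 UTC − 7h45m = 12:50 Casion Standard Time standard time.
The standard-time date in Casion Standard Time, 28 October 2018, falls between 11 March and 29 October, so daylight saving is in effect and Casion Standard Time is at UTC−06:45.
20:35 UTC − 6h45m = 13:50 local.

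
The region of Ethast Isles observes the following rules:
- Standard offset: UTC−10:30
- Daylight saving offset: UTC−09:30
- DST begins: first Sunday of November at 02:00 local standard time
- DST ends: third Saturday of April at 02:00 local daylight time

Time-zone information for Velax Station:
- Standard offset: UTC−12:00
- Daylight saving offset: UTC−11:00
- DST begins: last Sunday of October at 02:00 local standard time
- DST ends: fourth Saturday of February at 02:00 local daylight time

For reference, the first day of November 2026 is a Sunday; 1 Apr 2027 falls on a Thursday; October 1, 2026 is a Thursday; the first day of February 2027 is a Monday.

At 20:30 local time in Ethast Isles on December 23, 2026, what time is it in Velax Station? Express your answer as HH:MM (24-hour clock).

19:00

1 November 2026 is a Sunday, so the first Sunday is November 1.
1 April 2027 is a Thursday, so the first Saturday is April 3 and the third is April 17.
December 23, 2026 lies within the daylight-saving period (1 November 2026 – 17 April 2027), so Ethast Isles is on daylight time, UTC−09:30.
20:30 Ethast Isles + 9h30m = 06:00 UTC (rolling into the next day, 24 December 2026).
1 October 2026 is a Thursday, so Sundays fall on 4, 11, 18, 25; the last is October 25.
1 February 2027 is a Monday, so the first Saturday is February 6 and the fourth is February 27.
At the standard offset (UTC−12:00), 06:00 UTC − 12h = 18:00 Velax Station standard time (rolling into the previous day, 23 December 2026).
The standard-time date in Velax Station, December 23, 2026, falls between 25 October 2026 and 27 February 2027, so daylight saving is in effect and Velax Station is at UTC−11:00.
06:00 UTC − 11h = 19:00 Velax Station (rolling into the previous day, 23 December 2026).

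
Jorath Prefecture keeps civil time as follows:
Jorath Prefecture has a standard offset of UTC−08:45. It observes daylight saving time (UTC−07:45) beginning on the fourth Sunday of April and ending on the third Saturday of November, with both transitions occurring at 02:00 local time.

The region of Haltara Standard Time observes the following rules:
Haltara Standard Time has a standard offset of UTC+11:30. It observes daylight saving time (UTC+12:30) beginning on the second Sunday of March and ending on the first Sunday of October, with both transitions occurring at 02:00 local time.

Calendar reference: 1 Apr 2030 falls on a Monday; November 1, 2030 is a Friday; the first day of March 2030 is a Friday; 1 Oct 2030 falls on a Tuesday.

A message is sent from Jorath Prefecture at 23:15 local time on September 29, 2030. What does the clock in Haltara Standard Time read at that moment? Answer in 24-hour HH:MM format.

1 April 2030 is a Monday, so the first Sunday is April 7 and the fourth is April 28.
1 November 2030 is a Friday, so the first Saturday is November 2 and the third is November 16.
September 29, 2030 falls between 28 April and 16 November, so daylight saving is in effect and Jorath Prefecture is at UTC−07:45.
23:15 Jorath Prefecture + 7h45m = 07:00 UTC (rolling into the next day, 30 September 2030).
1 March 2030 is a Friday, so the first Sunday is March 3 and the second is March 10.
1 October 2030 is a Tuesday, so the first Sunday is October 6.
At the standard offset (UTC+11:30), 07:00 UTC + 11h30m = 18:30 Haltara Standard Time standard time.
The standard-time date in Haltara Standard Time, September 30, 2030, falls between 10 March and 6 October, so daylight saving is in effect and Haltara Standard Time is at UTC+12:30.
07:00 UTC + 12h30m = 19:30 Haltara Standard Time.

19:30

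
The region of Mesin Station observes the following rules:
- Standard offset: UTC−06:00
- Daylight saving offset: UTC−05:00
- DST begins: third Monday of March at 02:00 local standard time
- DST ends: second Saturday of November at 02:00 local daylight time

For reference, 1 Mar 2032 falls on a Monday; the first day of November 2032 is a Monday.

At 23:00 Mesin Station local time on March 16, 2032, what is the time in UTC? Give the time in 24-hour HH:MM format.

04:00

1 March 2032 is a Monday, so the first Monday is March 1 and the third is March 15.
1 November 2032 is a Monday, so the first Saturday is November 6 and the second is November 13.
March 16, 2032 falls between 15 March and 13 November, so daylight saving is in effect and Mesin Station is at UTC−05:00.
23:00 local + 5h = 04:00 UTC (rolling into the next day, 17 March 2032).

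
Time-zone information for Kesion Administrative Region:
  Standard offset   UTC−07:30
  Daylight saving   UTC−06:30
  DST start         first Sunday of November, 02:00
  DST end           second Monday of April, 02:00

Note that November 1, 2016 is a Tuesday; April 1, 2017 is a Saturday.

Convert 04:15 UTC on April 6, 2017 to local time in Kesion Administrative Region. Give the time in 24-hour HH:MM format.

21:45

1 November 2016 is a Tuesday, so the first Sunday is November 6.
1 April 2017 is a Saturday, so the first Monday is April 3 and the second is April 10.
At the standard offset (UTC−07:30), 04:15 UTC − 7h30m = 20:45 Kesion Administrative Region standard time (rolling into the previous day, 5 April 2017).
The standard-time date in Kesion Administrative Region, April 5, 2017, falls between 6 November 2016 and 10 April 2017, so daylight saving is in effect and Kesion Administrative Region is at UTC−06:30.
04:15 UTC − 6h30m = 21:45 local (rolling into the previous day, 5 April 2017).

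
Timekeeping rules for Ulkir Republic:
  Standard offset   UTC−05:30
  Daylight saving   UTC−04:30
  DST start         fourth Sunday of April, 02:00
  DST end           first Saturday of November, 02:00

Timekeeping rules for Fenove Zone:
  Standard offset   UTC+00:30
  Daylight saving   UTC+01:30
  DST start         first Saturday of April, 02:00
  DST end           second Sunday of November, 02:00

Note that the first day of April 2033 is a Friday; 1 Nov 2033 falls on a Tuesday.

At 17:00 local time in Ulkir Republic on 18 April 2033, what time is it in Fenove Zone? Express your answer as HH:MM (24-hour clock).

1 April 2033 is a Friday, so the first Sunday is April 3 and the fourth is April 24.
1 November 2033 is a Tuesday, so the first Saturday is November 5.
Daylight saving runs 24 April – 5 November; 18 April 2033 is outside that window, so Ulkir Republic is on standard time at UTC−05:30.
17:00 Ulkir Republic + 5h30m = 22:30 UTC.
1 April 2033 is a Friday, so the first Saturday is April 2.
1 November 2033 is a Tuesday, so the first Sunday is November 6 and the second is November 13.
At the standard offset (UTC+00:30), 22:30 UTC + 0h30m = 23:00 Fenove Zone standard time.
The standard-time date in Fenove Zone, 18 April 2033, falls between 2 April and 13 November, so daylight saving is in effect and Fenove Zone is at UTC+01:30.
22:30 UTC + 1h30m = 00:00 Fenove Zone (rolling into the next day, 19 April 2033).

00:00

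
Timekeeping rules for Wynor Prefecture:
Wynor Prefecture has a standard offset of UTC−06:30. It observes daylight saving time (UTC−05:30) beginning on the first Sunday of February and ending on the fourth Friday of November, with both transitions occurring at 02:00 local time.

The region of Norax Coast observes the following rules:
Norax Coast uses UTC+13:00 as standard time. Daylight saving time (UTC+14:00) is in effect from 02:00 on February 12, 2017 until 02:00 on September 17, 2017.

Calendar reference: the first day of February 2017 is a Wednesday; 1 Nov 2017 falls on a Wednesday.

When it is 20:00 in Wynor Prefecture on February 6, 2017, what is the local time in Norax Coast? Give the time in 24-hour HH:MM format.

14:30

1 February 2017 is a Wednesday, so the first Sunday is February 5.
1 November 2017 is a Wednesday, so the first Friday is November 3 and the fourth is November 24.
February 6, 2017 falls between 5 February and 24 November, so daylight saving is in effect and Wynor Prefecture is at UTC−05:30.
20:00 Wynor Prefecture + 5h30m = 01:30 UTC (rolling into the next day, 7 February 2017).
At the standard offset (UTC+13:00), 01:30 UTC + 13h = 14:30 Norax Coast standard time.
The standard-time date in Norax Coast, February 7, 2017, is outside the daylight-saving period (12 February – 17 September), so Norax Coast is on standard time, UTC+13:00.
01:30 UTC + 13h = 14:30 Norax Coast.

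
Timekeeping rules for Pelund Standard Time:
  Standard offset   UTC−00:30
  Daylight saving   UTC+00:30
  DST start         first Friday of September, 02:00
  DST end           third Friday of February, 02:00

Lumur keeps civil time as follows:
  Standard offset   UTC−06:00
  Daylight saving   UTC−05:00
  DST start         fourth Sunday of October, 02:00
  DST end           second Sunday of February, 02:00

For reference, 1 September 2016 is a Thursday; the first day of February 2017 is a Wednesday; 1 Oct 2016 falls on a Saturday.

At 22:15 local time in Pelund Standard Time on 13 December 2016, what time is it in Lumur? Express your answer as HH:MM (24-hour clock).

1 September 2016 is a Thursday, so the first Friday is September 2.
1 February 2017 is a Wednesday, so the first Friday is February 3 and the third is February 17.
13 December 2016 lies within the daylight-saving period (2 September 2016 – 17 February 2017), so Pelund Standard Time is on daylight time, UTC+00:30.
22:15 Pelund Standard Time − 0h30m = 21:45 UTC.
1 October 2016 is a Saturday, so the first Sunday is October 2 and the fourth is October 23.
1 February 2017 is a Wednesday, so the first Sunday is February 5 and the second is February 12.
At the standard offset (UTC−06:00), 21:45 UTC − 6h = 15:45 Lumur standard time.
The standard-time date in Lumur, 13 December 2016, falls between 23 October 2016 and 12 February 2017, so daylight saving is in effect and Lumur is at UTC−05:00.
21:45 UTC − 5h = 16:45 Lumur.

16:45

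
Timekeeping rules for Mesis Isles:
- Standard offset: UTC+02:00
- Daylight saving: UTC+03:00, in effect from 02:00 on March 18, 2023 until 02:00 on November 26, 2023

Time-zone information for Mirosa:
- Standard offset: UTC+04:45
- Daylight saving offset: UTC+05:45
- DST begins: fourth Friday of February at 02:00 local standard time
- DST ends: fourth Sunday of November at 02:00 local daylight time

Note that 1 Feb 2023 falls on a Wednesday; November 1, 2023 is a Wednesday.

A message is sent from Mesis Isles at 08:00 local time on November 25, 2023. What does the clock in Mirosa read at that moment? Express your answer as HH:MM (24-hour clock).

10:45

November 25, 2023 lies within the daylight-saving period (18 March – 26 November), so Mesis Isles is on daylight time, UTC+03:00.
08:00 Mesis Isles − 3h = 05:00 UTC.
1 February 2023 is a Wednesday, so the first Friday is February 3 and the fourth is February 24.
1 November 2023 is a Wednesday, so the first Sunday is November 5 and the fourth is November 26.
At the standard offset (UTC+04:45), 05:00 UTC + 4h45m = 09:45 Mirosa standard time.
The standard-time date in Mirosa, November 25, 2023, lies within the daylight-saving period (24 February – 26 November), so Mirosa is on daylight time, UTC+05:45.
05:00 UTC + 5h45m = 10:45 Mirosa.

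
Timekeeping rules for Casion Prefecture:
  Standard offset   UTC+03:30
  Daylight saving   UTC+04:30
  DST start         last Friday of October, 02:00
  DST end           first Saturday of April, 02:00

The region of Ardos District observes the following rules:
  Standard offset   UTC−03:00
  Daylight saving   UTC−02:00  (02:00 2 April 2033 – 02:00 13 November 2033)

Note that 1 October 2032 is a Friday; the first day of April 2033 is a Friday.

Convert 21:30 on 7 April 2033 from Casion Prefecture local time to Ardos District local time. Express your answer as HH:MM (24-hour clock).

16:00

1 October 2032 is a Friday, so Fridays fall on 1, 8, 15, 22, 29; the last is October 29.
1 April 2033 is a Friday, so the first Saturday is April 2.
7 April 2033 does not fall between 29 October 2032 and 2 April 2033, so daylight saving is not in effect and Casion Prefecture is at UTC+03:30.
21:30 Casion Prefecture − 3h30m = 18:00 UTC.
At the standard offset (UTC−03:00), 18:00 UTC − 3h = 15:00 Ardos District standard time.
Daylight saving runs 2 April – 13 November; the standard-time date in Ardos District, 7 April 2033, is inside that window, so Ardos District is at UTC−02:00.
18:00 UTC − 2h = 16:00 Ardos District.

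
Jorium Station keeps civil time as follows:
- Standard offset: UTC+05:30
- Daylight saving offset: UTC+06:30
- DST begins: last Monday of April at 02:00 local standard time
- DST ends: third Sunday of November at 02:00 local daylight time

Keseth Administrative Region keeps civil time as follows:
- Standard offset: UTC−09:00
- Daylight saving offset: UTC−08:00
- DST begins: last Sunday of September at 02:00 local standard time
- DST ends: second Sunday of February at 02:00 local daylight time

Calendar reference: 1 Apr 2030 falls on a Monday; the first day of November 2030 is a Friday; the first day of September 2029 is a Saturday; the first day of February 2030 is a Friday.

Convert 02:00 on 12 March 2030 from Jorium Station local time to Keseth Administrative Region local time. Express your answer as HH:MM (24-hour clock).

11:30

1 April 2030 is a Monday, so Mondays fall on 1, 8, 15, 22, 29; the last is April 29.
1 November 2030 is a Friday, so the first Sunday is November 3 and the third is November 17.
12 March 2030 does not fall between 29 April and 17 November, so daylight saving is not in effect and Jorium Station is at UTC+05:30.
02:00 Jorium Station − 5h30m = 20:30 UTC (rolling into the previous day, 11 March 2030).
1 September 2029 is a Saturday, so Sundays fall on 2, 9, 16, 23, 30; the last is September 30.
1 February 2030 is a Friday, so the first Sunday is February 3 and the second is February 10.
At the standard offset (UTC−09:00), 20:30 UTC − 9h = 11:30 Keseth Administrative Region standard time.
The standard-time date in Keseth Administrative Region, 11 March 2030, does not fall between 30 September 2029 and 10 February 2030, so daylight saving is not in effect and Keseth Administrative Region is at UTC−09:00.
20:30 UTC − 9h = 11:30 Keseth Administrative Region.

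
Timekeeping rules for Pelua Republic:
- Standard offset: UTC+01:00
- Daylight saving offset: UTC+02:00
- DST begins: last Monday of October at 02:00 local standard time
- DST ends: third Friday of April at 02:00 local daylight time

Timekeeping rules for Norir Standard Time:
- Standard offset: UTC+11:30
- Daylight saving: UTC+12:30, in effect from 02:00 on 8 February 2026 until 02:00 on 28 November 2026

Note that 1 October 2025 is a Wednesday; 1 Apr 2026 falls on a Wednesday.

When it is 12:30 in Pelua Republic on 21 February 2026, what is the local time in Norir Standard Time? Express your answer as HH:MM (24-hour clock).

1 October 2025 is a Wednesday, so Mondays fall on 6, 13, 20, 27; the last is October 27.
1 April 2026 is a Wednesday, so the first Friday is April 3 and the third is April 17.
21 February 2026 lies within the daylight-saving period (27 October 2025 – 17 April 2026), so Pelua Republic is on daylight time, UTC+02:00.
12:30 Pelua Republic − 2h = 10:30 UTC.
At the standard offset (UTC+11:30), 10:30 UTC + 11h30m = 22:00 Norir Standard Time standard time.
The standard-time date in Norir Standard Time, 21 February 2026, falls between 8 February and 28 November, so daylight saving is in effect and Norir Standard Time is at UTC+12:30.
10:30 UTC + 12h30m = 23:00 Norir Standard Time.

23:00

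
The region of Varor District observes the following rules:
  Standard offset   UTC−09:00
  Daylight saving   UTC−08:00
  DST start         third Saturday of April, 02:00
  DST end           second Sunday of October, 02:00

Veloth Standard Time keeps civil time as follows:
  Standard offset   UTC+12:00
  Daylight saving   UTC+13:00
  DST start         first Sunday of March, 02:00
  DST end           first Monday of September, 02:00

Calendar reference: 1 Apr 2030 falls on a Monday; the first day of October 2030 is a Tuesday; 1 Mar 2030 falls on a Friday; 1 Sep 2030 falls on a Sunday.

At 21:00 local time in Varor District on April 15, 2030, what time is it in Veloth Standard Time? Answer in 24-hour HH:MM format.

19:00

1 April 2030 is a Monday, so the first Saturday is April 6 and the third is April 20.
1 October 2030 is a Tuesday, so the first Sunday is October 6 and the second is October 13.
Daylight saving runs 20 April – 13 October; April 15, 2030 is outside that window, so Varor District is on standard time at UTC−09:00.
21:00 Varor District + 9h = 06:00 UTC (rolling into the next day, 16 April 2030).
1 March 2030 is a Friday, so the first Sunday is March 3.
1 September 2030 is a Sunday, so the first Monday is September 2.
At the standard offset (UTC+12:00), 06:00 UTC + 12h = 18:00 Veloth Standard Time standard time.
The standard-time date in Veloth Standard Time, April 16, 2030, lies within the daylight-saving period (3 March – 2 September), so Veloth Standard Time is on daylight time, UTC+13:00.
06:00 UTC + 13h = 19:00 Veloth Standard Time.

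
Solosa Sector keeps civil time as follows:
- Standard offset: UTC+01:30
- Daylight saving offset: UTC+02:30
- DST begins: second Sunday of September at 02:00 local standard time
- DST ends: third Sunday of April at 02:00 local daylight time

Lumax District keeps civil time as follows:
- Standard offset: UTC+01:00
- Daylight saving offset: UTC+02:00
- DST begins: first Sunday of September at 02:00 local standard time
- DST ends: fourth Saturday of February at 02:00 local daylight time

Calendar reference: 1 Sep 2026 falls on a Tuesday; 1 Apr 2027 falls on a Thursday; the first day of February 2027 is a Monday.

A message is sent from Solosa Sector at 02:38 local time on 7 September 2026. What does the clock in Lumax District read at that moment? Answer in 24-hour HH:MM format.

1 September 2026 is a Tuesday, so the first Sunday is September 6 and the second is September 13.
1 April 2027 is a Thursday, so the first Sunday is April 4 and the third is April 18.
7 September 2026 does not fall between 13 September 2026 and 18 April 2027, so daylight saving is not in effect and Solosa Sector is at UTC+01:30.
02:38 Solosa Sector − 1h30m = 01:08 UTC.
1 September 2026 is a Tuesday, so the first Sunday is September 6.
1 February 2027 is a Monday, so the first Saturday is February 6 and the fourth is February 27.
At the standard offset (UTC+01:00), 01:08 UTC + 1h = 02:08 Lumax District standard time.
The standard-time date in Lumax District, 7 September 2026, falls between 6 September 2026 and 27 February 2027, so daylight saving is in effect and Lumax District is at UTC+02:00.
01:08 UTC + 2h = 03:08 Lumax District.

03:08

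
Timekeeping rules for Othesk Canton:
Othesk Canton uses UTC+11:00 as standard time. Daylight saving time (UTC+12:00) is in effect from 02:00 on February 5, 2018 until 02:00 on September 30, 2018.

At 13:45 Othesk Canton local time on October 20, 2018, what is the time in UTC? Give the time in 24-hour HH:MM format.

Daylight saving runs 5 February – 30 September; October 20, 2018 is outside that window, so Othesk Canton is on standard time at UTC+11:00.
13:45 local − 11h = 02:45 UTC.

02:45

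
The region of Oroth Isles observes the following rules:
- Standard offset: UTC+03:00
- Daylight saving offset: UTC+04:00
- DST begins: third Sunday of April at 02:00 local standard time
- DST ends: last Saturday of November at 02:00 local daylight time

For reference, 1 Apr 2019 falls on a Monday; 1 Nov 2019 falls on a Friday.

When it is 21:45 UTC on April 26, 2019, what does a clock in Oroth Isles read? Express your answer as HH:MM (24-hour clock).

01:45

1 April 2019 is a Monday, so the first Sunday is April 7 and the third is April 21.
1 November 2019 is a Friday, so Saturdays fall on 2, 9, 16, 23, 30; the last is November 30.
At the standard offset (UTC+03:00), 21:45 UTC + 3h = 00:45 Oroth Isles standard time (rolling into the next day, 27 April 2019).
Daylight saving runs 21 April – 30 November; the standard-time date in Oroth Isles, April 27, 2019, is inside that window, so Oroth Isles is at UTC+04:00.
21:45 UTC + 4h = 01:45 local (rolling into the next day, 27 April 2019).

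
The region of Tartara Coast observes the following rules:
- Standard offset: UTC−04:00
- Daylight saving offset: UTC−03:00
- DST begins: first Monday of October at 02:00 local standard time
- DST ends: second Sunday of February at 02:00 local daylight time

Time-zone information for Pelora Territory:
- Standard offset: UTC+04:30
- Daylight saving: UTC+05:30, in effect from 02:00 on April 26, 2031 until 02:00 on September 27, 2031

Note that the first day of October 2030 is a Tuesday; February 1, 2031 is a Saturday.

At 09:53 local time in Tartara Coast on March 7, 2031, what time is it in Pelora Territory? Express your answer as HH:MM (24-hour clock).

1 October 2030 is a Tuesday, so the first Monday is October 7.
1 February 2031 is a Saturday, so the first Sunday is February 2 and the second is February 9.
Daylight saving runs 7 October 2030 – 9 February 2031; March 7, 2031 is outside that window, so Tartara Coast is on standard time at UTC−04:00.
09:53 Tartara Coast + 4h = 13:53 UTC.
At the standard offset (UTC+04:30), 13:53 UTC + 4h30m = 18:23 Pelora Territory standard time.
The standard-time date in Pelora Territory, March 7, 2031, does not fall between 26 April and 27 September, so daylight saving is not in effect and Pelora Territory is at UTC+04:30.
13:53 UTC + 4h30m = 18:23 Pelora Territory.

18:23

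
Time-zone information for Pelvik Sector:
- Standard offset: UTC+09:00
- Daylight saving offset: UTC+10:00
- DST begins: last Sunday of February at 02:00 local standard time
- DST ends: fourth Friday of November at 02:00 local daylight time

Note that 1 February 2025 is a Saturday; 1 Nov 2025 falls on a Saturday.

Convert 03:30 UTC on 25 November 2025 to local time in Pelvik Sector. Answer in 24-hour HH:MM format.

13:30

1 February 2025 is a Saturday, so Sundays fall on 2, 9, 16, 23; the last is February 23.
1 November 2025 is a Saturday, so the first Friday is November 7 and the fourth is November 28.
At the standard offset (UTC+09:00), 03:30 UTC + 9h = 12:30 Pelvik Sector standard time.
Daylight saving runs 23 February – 28 November; the standard-time date in Pelvik Sector, 25 November 2025, is inside that window, so Pelvik Sector is at UTC+10:00.
03:30 UTC + 10h = 13:30 local.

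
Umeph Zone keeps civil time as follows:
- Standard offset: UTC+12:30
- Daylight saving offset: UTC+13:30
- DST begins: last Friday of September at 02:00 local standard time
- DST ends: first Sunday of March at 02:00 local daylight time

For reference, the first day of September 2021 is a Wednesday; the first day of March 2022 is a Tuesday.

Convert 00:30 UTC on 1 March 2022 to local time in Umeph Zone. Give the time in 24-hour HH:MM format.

1 September 2021 is a Wednesday, so Fridays fall on 3, 10, 17, 24; the last is September 24.
1 March 2022 is a Tuesday, so the first Sunday is March 6.
At the standard offset (UTC+12:30), 00:30 UTC + 12h30m = 13:00 Umeph Zone standard time.
Daylight saving runs 24 September 2021 – 6 March 2022; the standard-time date in Umeph Zone, 1 March 2022, is inside that window, so Umeph Zone is at UTC+13:30.
00:30 UTC + 13h30m = 14:00 local.

14:00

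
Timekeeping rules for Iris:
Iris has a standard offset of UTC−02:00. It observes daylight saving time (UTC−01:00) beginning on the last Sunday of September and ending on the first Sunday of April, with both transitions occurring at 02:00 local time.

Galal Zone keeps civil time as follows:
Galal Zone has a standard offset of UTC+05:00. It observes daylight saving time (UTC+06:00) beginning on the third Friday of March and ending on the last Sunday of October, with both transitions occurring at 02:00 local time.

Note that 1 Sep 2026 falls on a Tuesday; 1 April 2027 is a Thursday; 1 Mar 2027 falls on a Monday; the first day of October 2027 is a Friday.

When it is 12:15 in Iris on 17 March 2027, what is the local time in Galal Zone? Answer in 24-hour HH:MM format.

18:15

1 September 2026 is a Tuesday, so Sundays fall on 6, 13, 20, 27; the last is September 27.
1 April 2027 is a Thursday, so the first Sunday is April 4.
Daylight saving runs 27 September 2026 – 4 April 2027; 17 March 2027 is inside that window, so Iris is at UTC−01:00.
12:15 Iris + 1h = 13:15 UTC.
1 March 2027 is a Monday, so the first Friday is March 5 and the third is March 19.
1 October 2027 is a Friday, so Sundays fall on 3, 10, 17, 24, 31; the last is October 31.
At the standard offset (UTC+05:00), 13:15 UTC + 5h = 18:15 Galal Zone standard time.
The standard-time date in Galal Zone, 17 March 2027, does not fall between 19 March and 31 October, so daylight saving is not in effect and Galal Zone is at UTC+05:00.
13:15 UTC + 5h = 18:15 Galal Zone.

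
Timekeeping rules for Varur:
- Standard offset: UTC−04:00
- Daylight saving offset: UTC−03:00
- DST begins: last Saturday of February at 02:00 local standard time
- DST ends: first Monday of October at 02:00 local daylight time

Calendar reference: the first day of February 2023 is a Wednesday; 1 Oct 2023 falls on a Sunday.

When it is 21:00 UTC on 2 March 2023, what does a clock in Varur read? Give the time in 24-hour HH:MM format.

18:00

1 February 2023 is a Wednesday, so Saturdays fall on 4, 11, 18, 25; the last is February 25.
1 October 2023 is a Sunday, so the first Monday is October 2.
At the standard offset (UTC−04:00), 21:00 UTC − 4h = 17:00 Varur standard time.
The standard-time date in Varur, 2 March 2023, falls between 25 February and 2 October, so daylight saving is in effect and Varur is at UTC−03:00.
21:00 UTC − 3h = 18:00 local.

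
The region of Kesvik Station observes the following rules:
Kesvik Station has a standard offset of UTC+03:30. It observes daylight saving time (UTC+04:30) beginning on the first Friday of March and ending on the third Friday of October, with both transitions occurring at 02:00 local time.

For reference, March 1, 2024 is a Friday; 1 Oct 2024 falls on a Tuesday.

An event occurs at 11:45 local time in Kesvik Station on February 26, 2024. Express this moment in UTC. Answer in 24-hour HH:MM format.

08:15

1 March 2024 is a Friday, so the first Friday is March 1.
1 October 2024 is a Tuesday, so the first Friday is October 4 and the third is October 18.
Daylight saving runs 1 March – 18 October; February 26, 2024 is outside that window, so Kesvik Station is on standard time at UTC+03:30.
11:45 local − 3h30m = 08:15 UTC.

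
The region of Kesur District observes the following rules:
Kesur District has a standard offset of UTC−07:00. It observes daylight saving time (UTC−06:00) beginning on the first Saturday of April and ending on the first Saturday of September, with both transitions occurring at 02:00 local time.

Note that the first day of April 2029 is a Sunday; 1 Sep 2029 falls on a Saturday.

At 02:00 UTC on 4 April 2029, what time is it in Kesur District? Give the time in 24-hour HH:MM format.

19:00

1 April 2029 is a Sunday, so the first Saturday is April 7.
1 September 2029 is a Saturday, so the first Saturday is September 1.
At the standard offset (UTC−07:00), 02:00 UTC − 7h = 19:00 Kesur District standard time (rolling into the previous day, 3 April 2029).
Daylight saving runs 7 April – 1 September; the standard-time date in Kesur District, 3 April 2029, is outside that window, so Kesur District is on standard time at UTC−07:00.
02:00 UTC − 7h = 19:00 local (rolling into the previous day, 3 April 2029).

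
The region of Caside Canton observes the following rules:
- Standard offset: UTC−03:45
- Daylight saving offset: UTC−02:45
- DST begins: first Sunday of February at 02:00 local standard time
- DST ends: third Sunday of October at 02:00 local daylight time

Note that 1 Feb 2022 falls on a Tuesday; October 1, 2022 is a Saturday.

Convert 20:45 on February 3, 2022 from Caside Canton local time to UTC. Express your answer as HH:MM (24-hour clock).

00:30

1 February 2022 is a Tuesday, so the first Sunday is February 6.
1 October 2022 is a Saturday, so the first Sunday is October 2 and the third is October 16.
February 3, 2022 does not fall between 6 February and 16 October, so daylight saving is not in effect and Caside Canton is at UTC−03:45.
20:45 local + 3h45m = 00:30 UTC (rolling into the next day, 4 February 2022).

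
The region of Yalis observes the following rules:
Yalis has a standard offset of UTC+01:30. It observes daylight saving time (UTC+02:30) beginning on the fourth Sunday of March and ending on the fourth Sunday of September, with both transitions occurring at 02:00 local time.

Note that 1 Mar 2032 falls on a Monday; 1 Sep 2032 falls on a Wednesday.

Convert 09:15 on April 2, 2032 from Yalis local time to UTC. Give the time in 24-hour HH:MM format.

1 March 2032 is a Monday, so the first Sunday is March 7 and the fourth is March 28.
1 September 2032 is a Wednesday, so the first Sunday is September 5 and the fourth is September 26.
April 2, 2032 lies within the daylight-saving period (28 March – 26 September), so Yalis is on daylight time, UTC+02:30.
09:15 local − 2h30m = 06:45 UTC.

06:45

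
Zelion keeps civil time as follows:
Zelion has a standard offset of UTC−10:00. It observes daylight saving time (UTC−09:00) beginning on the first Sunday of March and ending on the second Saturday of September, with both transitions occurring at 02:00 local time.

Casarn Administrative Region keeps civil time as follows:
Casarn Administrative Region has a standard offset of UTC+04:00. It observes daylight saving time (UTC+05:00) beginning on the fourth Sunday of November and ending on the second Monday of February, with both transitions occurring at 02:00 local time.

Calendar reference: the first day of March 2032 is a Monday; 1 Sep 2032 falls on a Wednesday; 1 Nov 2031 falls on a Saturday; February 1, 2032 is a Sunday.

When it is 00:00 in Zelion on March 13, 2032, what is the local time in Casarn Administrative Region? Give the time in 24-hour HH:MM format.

13:00

1 March 2032 is a Monday, so the first Sunday is March 7.
1 September 2032 is a Wednesday, so the first Saturday is September 4 and the second is September 11.
Daylight saving runs 7 March – 11 September; March 13, 2032 is inside that window, so Zelion is at UTC−09:00.
00:00 Zelion + 9h = 09:00 UTC.
1 November 2031 is a Saturday, so the first Sunday is November 2 and the fourth is November 23.
1 February 2032 is a Sunday, so the first Monday is February 2 and the second is February 9.
At the standard offset (UTC+04:00), 09:00 UTC + 4h = 13:00 Casarn Administrative Region standard time.
Daylight saving runs 23 November 2031 – 9 February 2032; the standard-time date in Casarn Administrative Region, March 13, 2032, is outside that window, so Casarn Administrative Region is on standard time at UTC+04:00.
09:00 UTC + 4h = 13:00 Casarn Administrative Region.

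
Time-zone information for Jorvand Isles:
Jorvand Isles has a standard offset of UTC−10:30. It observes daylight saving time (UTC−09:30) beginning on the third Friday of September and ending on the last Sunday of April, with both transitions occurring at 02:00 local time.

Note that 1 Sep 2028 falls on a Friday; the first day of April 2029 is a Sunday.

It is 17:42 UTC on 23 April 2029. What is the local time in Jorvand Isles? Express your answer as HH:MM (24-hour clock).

1 September 2028 is a Friday, so the first Friday is September 1 and the third is September 15.
1 April 2029 is a Sunday, so Sundays fall on 1, 8, 15, 22, 29; the last is April 29.
At the standard offset (UTC−10:30), 17:42 UTC − 10h30m = 07:12 Jorvand Isles standard time.
The standard-time date in Jorvand Isles, 23 April 2029, lies within the daylight-saving period (15 September 2028 – 29 April 2029), so Jorvand Isles is on daylight time, UTC−09:30.
17:42 UTC − 9h30m = 08:12 local.

08:12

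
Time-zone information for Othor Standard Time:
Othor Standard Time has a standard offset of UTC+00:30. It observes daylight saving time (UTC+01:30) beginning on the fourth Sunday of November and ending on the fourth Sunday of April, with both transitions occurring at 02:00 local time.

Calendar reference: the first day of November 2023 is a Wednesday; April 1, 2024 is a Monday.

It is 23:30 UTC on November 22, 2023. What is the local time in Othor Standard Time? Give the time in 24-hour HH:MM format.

00:00

1 November 2023 is a Wednesday, so the first Sunday is November 5 and the fourth is November 26.
1 April 2024 is a Monday, so the first Sunday is April 7 and the fourth is April 28.
At the standard offset (UTC+00:30), 23:30 UTC + 0h30m = 00:00 Othor Standard Time standard time (rolling into the next day, 23 November 2023).
Daylight saving runs 26 November 2023 – 28 April 2024; the standard-time date in Othor Standard Time, November 23, 2023, is outside that window, so Othor Standard Time is on standard time at UTC+00:30.
23:30 UTC + 0h30m = 00:00 local (rolling into the next day, 23 November 2023).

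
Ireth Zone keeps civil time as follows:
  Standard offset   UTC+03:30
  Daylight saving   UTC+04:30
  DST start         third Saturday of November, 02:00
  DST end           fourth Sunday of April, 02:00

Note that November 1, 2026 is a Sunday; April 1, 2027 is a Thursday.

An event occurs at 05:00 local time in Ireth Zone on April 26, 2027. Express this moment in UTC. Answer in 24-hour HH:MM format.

1 November 2026 is a Sunday, so the first Saturday is November 7 and the third is November 21.
1 April 2027 is a Thursday, so the first Sunday is April 4 and the fourth is April 25.
April 26, 2027 does not fall between 21 November 2026 and 25 April 2027, so daylight saving is not in effect and Ireth Zone is at UTC+03:30.
05:00 local − 3h30m = 01:30 UTC.

01:30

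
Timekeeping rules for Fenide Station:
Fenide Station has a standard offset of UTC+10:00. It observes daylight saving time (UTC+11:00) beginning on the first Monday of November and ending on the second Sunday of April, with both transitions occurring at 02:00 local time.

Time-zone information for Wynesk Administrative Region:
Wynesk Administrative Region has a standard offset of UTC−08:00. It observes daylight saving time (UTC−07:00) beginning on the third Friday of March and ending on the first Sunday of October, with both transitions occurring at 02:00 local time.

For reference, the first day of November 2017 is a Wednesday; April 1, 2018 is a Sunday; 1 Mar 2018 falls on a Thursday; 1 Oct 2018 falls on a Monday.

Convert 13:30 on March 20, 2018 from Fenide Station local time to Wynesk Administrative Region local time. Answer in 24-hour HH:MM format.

19:30

1 November 2017 is a Wednesday, so the first Monday is November 6.
1 April 2018 is a Sunday, so the first Sunday is April 1 and the second is April 8.
March 20, 2018 falls between 6 November 2017 and 8 April 2018, so daylight saving is in effect and Fenide Station is at UTC+11:00.
13:30 Fenide Station − 11h = 02:30 UTC.
1 March 2018 is a Thursday, so the first Friday is March 2 and the third is March 16.
1 October 2018 is a Monday, so the first Sunday is October 7.
At the standard offset (UTC−08:00), 02:30 UTC − 8h = 18:30 Wynesk Administrative Region standard time (rolling into the previous day, 19 March 2018).
The standard-time date in Wynesk Administrative Region, March 19, 2018, falls between 16 March and 7 October, so daylight saving is in effect and Wynesk Administrative Region is at UTC−07:00.
02:30 UTC − 7h = 19:30 Wynesk Administrative Region (rolling into the previous day, 19 March 2018).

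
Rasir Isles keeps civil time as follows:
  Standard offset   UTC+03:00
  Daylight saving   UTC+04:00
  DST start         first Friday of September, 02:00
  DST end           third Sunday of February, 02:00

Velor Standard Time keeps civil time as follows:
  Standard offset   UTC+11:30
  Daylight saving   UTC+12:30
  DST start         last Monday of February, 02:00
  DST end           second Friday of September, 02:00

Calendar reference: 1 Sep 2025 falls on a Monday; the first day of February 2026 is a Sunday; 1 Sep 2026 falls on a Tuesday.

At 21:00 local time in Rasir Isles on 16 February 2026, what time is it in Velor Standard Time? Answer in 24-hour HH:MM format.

1 September 2025 is a Monday, so the first Friday is September 5.
1 February 2026 is a Sunday, so the first Sunday is February 1 and the third is February 15.
16 February 2026 does not fall between 5 September 2025 and 15 February 2026, so daylight saving is not in effect and Rasir Isles is at UTC+03:00.
21:00 Rasir Isles − 3h = 18:00 UTC.
1 February 2026 is a Sunday, so Mondays fall on 2, 9, 16, 23; the last is February 23.
1 September 2026 is a Tuesday, so the first Friday is September 4 and the second is September 11.
At the standard offset (UTC+11:30), 18:00 UTC + 11h30m = 05:30 Velor Standard Time standard time (rolling into the next day, 17 February 2026).
The standard-time date in Velor Standard Time, 17 February 2026, is outside the daylight-saving period (23 February – 11 September), so Velor Standard Time is on standard time, UTC+11:30.
18:00 UTC + 11h30m = 05:30 Velor Standard Time (rolling into the next day, 17 February 2026).

05:30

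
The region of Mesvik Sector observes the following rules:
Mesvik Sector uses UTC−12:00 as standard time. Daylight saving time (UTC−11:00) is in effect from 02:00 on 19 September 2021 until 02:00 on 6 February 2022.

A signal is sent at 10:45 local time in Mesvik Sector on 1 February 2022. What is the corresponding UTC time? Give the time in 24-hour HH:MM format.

Daylight saving runs 19 September 2021 – 6 February 2022; 1 February 2022 is inside that window, so Mesvik Sector is at UTC−11:00.
10:45 local + 11h = 21:45 UTC.

21:45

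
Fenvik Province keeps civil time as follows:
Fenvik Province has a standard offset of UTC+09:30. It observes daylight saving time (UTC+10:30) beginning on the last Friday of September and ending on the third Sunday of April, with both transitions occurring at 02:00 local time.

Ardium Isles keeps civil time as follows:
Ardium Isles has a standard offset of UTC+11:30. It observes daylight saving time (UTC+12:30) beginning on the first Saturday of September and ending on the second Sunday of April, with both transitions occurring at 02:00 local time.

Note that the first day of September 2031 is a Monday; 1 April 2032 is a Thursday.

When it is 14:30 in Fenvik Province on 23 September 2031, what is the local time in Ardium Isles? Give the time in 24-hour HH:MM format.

17:30

1 September 2031 is a Monday, so Fridays fall on 5, 12, 19, 26; the last is September 26.
1 April 2032 is a Thursday, so the first Sunday is April 4 and the third is April 18.
23 September 2031 does not fall between 26 September 2031 and 18 April 2032, so daylight saving is not in effect and Fenvik Province is at UTC+09:30.
14:30 Fenvik Province − 9h30m = 05:00 UTC.
1 September 2031 is a Monday, so the first Saturday is September 6.
1 April 2032 is a Thursday, so the first Sunday is April 4 and the second is April 11.
At the standard offset (UTC+11:30), 05:00 UTC + 11h30m = 16:30 Ardium Isles standard time.
The standard-time date in Ardium Isles, 23 September 2031, lies within the daylight-saving period (6 September 2031 – 11 April 2032), so Ardium Isles is on daylight time, UTC+12:30.
05:00 UTC + 12h30m = 17:30 Ardium Isles.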